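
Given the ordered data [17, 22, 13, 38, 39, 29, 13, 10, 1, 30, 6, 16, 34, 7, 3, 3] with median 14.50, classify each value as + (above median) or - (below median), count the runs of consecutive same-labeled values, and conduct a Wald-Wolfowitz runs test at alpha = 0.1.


Step 1: Compute median = 14.50; label A = above, B = below.
Labels in order: AABAAABBBABAABBB  (n_A = 8, n_B = 8)
Step 2: Count runs R = 8.
Step 3: Under H0 (random ordering), E[R] = 2*n_A*n_B/(n_A+n_B) + 1 = 2*8*8/16 + 1 = 9.0000.
        Var[R] = 2*n_A*n_B*(2*n_A*n_B - n_A - n_B) / ((n_A+n_B)^2 * (n_A+n_B-1)) = 14336/3840 = 3.7333.
        SD[R] = 1.9322.
Step 4: Continuity-corrected z = (R + 0.5 - E[R]) / SD[R] = (8 + 0.5 - 9.0000) / 1.9322 = -0.2588.
Step 5: Two-sided p-value via normal approximation = 2*(1 - Phi(|z|)) = 0.795809.
Step 6: alpha = 0.1. fail to reject H0.

R = 8, z = -0.2588, p = 0.795809, fail to reject H0.


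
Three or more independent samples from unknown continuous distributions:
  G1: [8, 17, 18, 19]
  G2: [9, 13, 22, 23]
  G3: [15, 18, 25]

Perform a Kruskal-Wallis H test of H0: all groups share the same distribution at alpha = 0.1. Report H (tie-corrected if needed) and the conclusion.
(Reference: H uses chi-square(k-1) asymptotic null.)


Step 1: Combine all N = 11 observations and assign midranks.
sorted (value, group, rank): (8,G1,1), (9,G2,2), (13,G2,3), (15,G3,4), (17,G1,5), (18,G1,6.5), (18,G3,6.5), (19,G1,8), (22,G2,9), (23,G2,10), (25,G3,11)
Step 2: Sum ranks within each group.
R_1 = 20.5 (n_1 = 4)
R_2 = 24 (n_2 = 4)
R_3 = 21.5 (n_3 = 3)
Step 3: H = 12/(N(N+1)) * sum(R_i^2/n_i) - 3(N+1)
     = 12/(11*12) * (20.5^2/4 + 24^2/4 + 21.5^2/3) - 3*12
     = 0.090909 * 403.146 - 36
     = 0.649621.
Step 4: Ties present; correction factor C = 1 - 6/(11^3 - 11) = 0.995455. Corrected H = 0.649621 / 0.995455 = 0.652588.
Step 5: Under H0, H ~ chi^2(2); p-value = 0.721593.
Step 6: alpha = 0.1. fail to reject H0.

H = 0.6526, df = 2, p = 0.721593, fail to reject H0.


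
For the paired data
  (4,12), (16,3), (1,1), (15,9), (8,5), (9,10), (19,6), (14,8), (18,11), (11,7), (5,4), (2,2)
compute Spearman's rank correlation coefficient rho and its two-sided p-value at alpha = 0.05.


Step 1: Rank x and y separately (midranks; no ties here).
rank(x): 4->3, 16->10, 1->1, 15->9, 8->5, 9->6, 19->12, 14->8, 18->11, 11->7, 5->4, 2->2
rank(y): 12->12, 3->3, 1->1, 9->9, 5->5, 10->10, 6->6, 8->8, 11->11, 7->7, 4->4, 2->2
Step 2: d_i = R_x(i) - R_y(i); compute d_i^2.
  (3-12)^2=81, (10-3)^2=49, (1-1)^2=0, (9-9)^2=0, (5-5)^2=0, (6-10)^2=16, (12-6)^2=36, (8-8)^2=0, (11-11)^2=0, (7-7)^2=0, (4-4)^2=0, (2-2)^2=0
sum(d^2) = 182.
Step 3: rho = 1 - 6*182 / (12*(12^2 - 1)) = 1 - 1092/1716 = 0.363636.
Step 4: Under H0, t = rho * sqrt((n-2)/(1-rho^2)) = 1.2344 ~ t(10).
Step 5: Two-sided p-value from the t-distribution with 10 df = 0.245265.
Step 6: alpha = 0.05. fail to reject H0.

rho = 0.3636, p = 0.245265, fail to reject H0 at alpha = 0.05.


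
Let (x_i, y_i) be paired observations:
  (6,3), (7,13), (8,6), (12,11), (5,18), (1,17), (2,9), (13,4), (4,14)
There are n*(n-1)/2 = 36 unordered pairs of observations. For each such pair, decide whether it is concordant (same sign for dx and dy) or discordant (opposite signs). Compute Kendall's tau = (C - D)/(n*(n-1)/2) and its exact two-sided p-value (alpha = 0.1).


Step 1: Enumerate the 36 unordered pairs (i,j) with i<j and classify each by sign(x_j-x_i) * sign(y_j-y_i).
  (1,2):dx=+1,dy=+10->C; (1,3):dx=+2,dy=+3->C; (1,4):dx=+6,dy=+8->C; (1,5):dx=-1,dy=+15->D
  (1,6):dx=-5,dy=+14->D; (1,7):dx=-4,dy=+6->D; (1,8):dx=+7,dy=+1->C; (1,9):dx=-2,dy=+11->D
  (2,3):dx=+1,dy=-7->D; (2,4):dx=+5,dy=-2->D; (2,5):dx=-2,dy=+5->D; (2,6):dx=-6,dy=+4->D
  (2,7):dx=-5,dy=-4->C; (2,8):dx=+6,dy=-9->D; (2,9):dx=-3,dy=+1->D; (3,4):dx=+4,dy=+5->C
  (3,5):dx=-3,dy=+12->D; (3,6):dx=-7,dy=+11->D; (3,7):dx=-6,dy=+3->D; (3,8):dx=+5,dy=-2->D
  (3,9):dx=-4,dy=+8->D; (4,5):dx=-7,dy=+7->D; (4,6):dx=-11,dy=+6->D; (4,7):dx=-10,dy=-2->C
  (4,8):dx=+1,dy=-7->D; (4,9):dx=-8,dy=+3->D; (5,6):dx=-4,dy=-1->C; (5,7):dx=-3,dy=-9->C
  (5,8):dx=+8,dy=-14->D; (5,9):dx=-1,dy=-4->C; (6,7):dx=+1,dy=-8->D; (6,8):dx=+12,dy=-13->D
  (6,9):dx=+3,dy=-3->D; (7,8):dx=+11,dy=-5->D; (7,9):dx=+2,dy=+5->C; (8,9):dx=-9,dy=+10->D
Step 2: C = 11, D = 25, total pairs = 36.
Step 3: tau = (C - D)/(n(n-1)/2) = (11 - 25)/36 = -0.388889.
Step 4: Exact two-sided p-value (enumerate n! = 362880 permutations of y under H0): p = 0.180181.
Step 5: alpha = 0.1. fail to reject H0.

tau_b = -0.3889 (C=11, D=25), p = 0.180181, fail to reject H0.


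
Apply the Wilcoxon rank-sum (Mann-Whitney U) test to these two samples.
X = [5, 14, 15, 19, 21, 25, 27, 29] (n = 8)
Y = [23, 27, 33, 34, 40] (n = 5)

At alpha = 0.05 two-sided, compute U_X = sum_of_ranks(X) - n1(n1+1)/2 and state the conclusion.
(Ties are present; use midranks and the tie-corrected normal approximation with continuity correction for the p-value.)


Step 1: Combine and sort all 13 observations; assign midranks.
sorted (value, group): (5,X), (14,X), (15,X), (19,X), (21,X), (23,Y), (25,X), (27,X), (27,Y), (29,X), (33,Y), (34,Y), (40,Y)
ranks: 5->1, 14->2, 15->3, 19->4, 21->5, 23->6, 25->7, 27->8.5, 27->8.5, 29->10, 33->11, 34->12, 40->13
Step 2: Rank sum for X: R1 = 1 + 2 + 3 + 4 + 5 + 7 + 8.5 + 10 = 40.5.
Step 3: U_X = R1 - n1(n1+1)/2 = 40.5 - 8*9/2 = 40.5 - 36 = 4.5.
       U_Y = n1*n2 - U_X = 40 - 4.5 = 35.5.
Step 4: Ties are present, so use the tie-corrected normal approximation (with continuity correction) for the p-value.
Step 5: p-value = 0.027892; compare to alpha = 0.05. reject H0.

U_X = 4.5, p = 0.027892, reject H0 at alpha = 0.05.


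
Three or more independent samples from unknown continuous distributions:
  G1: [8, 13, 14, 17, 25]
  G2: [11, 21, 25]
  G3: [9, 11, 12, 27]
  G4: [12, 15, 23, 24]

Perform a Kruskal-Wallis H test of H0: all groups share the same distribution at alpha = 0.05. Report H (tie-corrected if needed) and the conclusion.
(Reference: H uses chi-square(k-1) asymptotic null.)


Step 1: Combine all N = 16 observations and assign midranks.
sorted (value, group, rank): (8,G1,1), (9,G3,2), (11,G2,3.5), (11,G3,3.5), (12,G3,5.5), (12,G4,5.5), (13,G1,7), (14,G1,8), (15,G4,9), (17,G1,10), (21,G2,11), (23,G4,12), (24,G4,13), (25,G1,14.5), (25,G2,14.5), (27,G3,16)
Step 2: Sum ranks within each group.
R_1 = 40.5 (n_1 = 5)
R_2 = 29 (n_2 = 3)
R_3 = 27 (n_3 = 4)
R_4 = 39.5 (n_4 = 4)
Step 3: H = 12/(N(N+1)) * sum(R_i^2/n_i) - 3(N+1)
     = 12/(16*17) * (40.5^2/5 + 29^2/3 + 27^2/4 + 39.5^2/4) - 3*17
     = 0.044118 * 1180.7 - 51
     = 1.089522.
Step 4: Ties present; correction factor C = 1 - 18/(16^3 - 16) = 0.995588. Corrected H = 1.089522 / 0.995588 = 1.094350.
Step 5: Under H0, H ~ chi^2(3); p-value = 0.778438.
Step 6: alpha = 0.05. fail to reject H0.

H = 1.0944, df = 3, p = 0.778438, fail to reject H0.


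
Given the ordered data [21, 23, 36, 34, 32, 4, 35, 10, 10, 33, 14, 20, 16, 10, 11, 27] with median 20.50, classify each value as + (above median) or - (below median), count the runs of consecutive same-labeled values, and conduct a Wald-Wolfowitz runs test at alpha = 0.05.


Step 1: Compute median = 20.50; label A = above, B = below.
Labels in order: AAAAABABBABBBBBA  (n_A = 8, n_B = 8)
Step 2: Count runs R = 7.
Step 3: Under H0 (random ordering), E[R] = 2*n_A*n_B/(n_A+n_B) + 1 = 2*8*8/16 + 1 = 9.0000.
        Var[R] = 2*n_A*n_B*(2*n_A*n_B - n_A - n_B) / ((n_A+n_B)^2 * (n_A+n_B-1)) = 14336/3840 = 3.7333.
        SD[R] = 1.9322.
Step 4: Continuity-corrected z = (R + 0.5 - E[R]) / SD[R] = (7 + 0.5 - 9.0000) / 1.9322 = -0.7763.
Step 5: Two-sided p-value via normal approximation = 2*(1 - Phi(|z|)) = 0.437558.
Step 6: alpha = 0.05. fail to reject H0.

R = 7, z = -0.7763, p = 0.437558, fail to reject H0.


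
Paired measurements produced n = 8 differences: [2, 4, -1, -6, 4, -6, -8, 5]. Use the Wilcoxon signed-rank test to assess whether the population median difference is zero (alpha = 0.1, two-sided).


Step 1: Drop any zero differences (none here) and take |d_i|.
|d| = [2, 4, 1, 6, 4, 6, 8, 5]
Step 2: Midrank |d_i| (ties get averaged ranks).
ranks: |2|->2, |4|->3.5, |1|->1, |6|->6.5, |4|->3.5, |6|->6.5, |8|->8, |5|->5
Step 3: Attach original signs; sum ranks with positive sign and with negative sign.
W+ = 2 + 3.5 + 3.5 + 5 = 14
W- = 1 + 6.5 + 6.5 + 8 = 22
(Check: W+ + W- = 36 should equal n(n+1)/2 = 36.)
Step 4: Test statistic W = min(W+, W-) = 14.
Step 5: Ties in |d|, so use the tie-corrected normal approximation.
        E[W] = n(n+1)/4 = 8*9/4 = 18.
        Tie groups: |d|=4 (t=2), |d|=6 (t=2); sum(t^3 - t) = 12.
        Var[W] = n(n+1)(2n+1)/24 - sum(t^3-t)/48 = 1224/24 - 12/48 = 50.75.
        z = (W - E[W]) / sqrt(Var[W]) = (14 - 18) / 7.1239 = -0.5615.
        Two-sided p = 2*Phi(z) = 0.574464.
Step 6: alpha = 0.1. fail to reject H0.

W+ = 14, W- = 22, W = min = 14, p = 0.574464, fail to reject H0.


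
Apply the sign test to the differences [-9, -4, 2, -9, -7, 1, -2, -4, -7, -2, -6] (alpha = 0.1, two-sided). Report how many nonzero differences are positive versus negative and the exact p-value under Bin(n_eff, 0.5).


Step 1: Discard zero differences. Original n = 11; n_eff = number of nonzero differences = 11.
Nonzero differences (with sign): -9, -4, +2, -9, -7, +1, -2, -4, -7, -2, -6
Step 2: Count signs: positive = 2, negative = 9.
Step 3: Under H0: P(positive) = 0.5, so the number of positives S ~ Bin(11, 0.5).
Step 4: Two-sided exact p-value = sum of Bin(11,0.5) probabilities at or below the observed probability = 0.065430.
Step 5: alpha = 0.1. reject H0.

n_eff = 11, pos = 2, neg = 9, p = 0.065430, reject H0.


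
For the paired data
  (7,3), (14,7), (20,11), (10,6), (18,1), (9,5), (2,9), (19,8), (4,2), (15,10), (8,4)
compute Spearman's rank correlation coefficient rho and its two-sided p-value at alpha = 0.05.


Step 1: Rank x and y separately (midranks; no ties here).
rank(x): 7->3, 14->7, 20->11, 10->6, 18->9, 9->5, 2->1, 19->10, 4->2, 15->8, 8->4
rank(y): 3->3, 7->7, 11->11, 6->6, 1->1, 5->5, 9->9, 8->8, 2->2, 10->10, 4->4
Step 2: d_i = R_x(i) - R_y(i); compute d_i^2.
  (3-3)^2=0, (7-7)^2=0, (11-11)^2=0, (6-6)^2=0, (9-1)^2=64, (5-5)^2=0, (1-9)^2=64, (10-8)^2=4, (2-2)^2=0, (8-10)^2=4, (4-4)^2=0
sum(d^2) = 136.
Step 3: rho = 1 - 6*136 / (11*(11^2 - 1)) = 1 - 816/1320 = 0.381818.
Step 4: Under H0, t = rho * sqrt((n-2)/(1-rho^2)) = 1.2394 ~ t(9).
Step 5: Two-sided p-value from the t-distribution with 9 df = 0.246560.
Step 6: alpha = 0.05. fail to reject H0.

rho = 0.3818, p = 0.246560, fail to reject H0 at alpha = 0.05.


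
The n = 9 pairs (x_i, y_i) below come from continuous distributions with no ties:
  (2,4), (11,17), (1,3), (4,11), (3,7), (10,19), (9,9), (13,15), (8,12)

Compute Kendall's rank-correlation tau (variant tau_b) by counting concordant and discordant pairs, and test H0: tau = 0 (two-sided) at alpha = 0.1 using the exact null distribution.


Step 1: Enumerate the 36 unordered pairs (i,j) with i<j and classify each by sign(x_j-x_i) * sign(y_j-y_i).
  (1,2):dx=+9,dy=+13->C; (1,3):dx=-1,dy=-1->C; (1,4):dx=+2,dy=+7->C; (1,5):dx=+1,dy=+3->C
  (1,6):dx=+8,dy=+15->C; (1,7):dx=+7,dy=+5->C; (1,8):dx=+11,dy=+11->C; (1,9):dx=+6,dy=+8->C
  (2,3):dx=-10,dy=-14->C; (2,4):dx=-7,dy=-6->C; (2,5):dx=-8,dy=-10->C; (2,6):dx=-1,dy=+2->D
  (2,7):dx=-2,dy=-8->C; (2,8):dx=+2,dy=-2->D; (2,9):dx=-3,dy=-5->C; (3,4):dx=+3,dy=+8->C
  (3,5):dx=+2,dy=+4->C; (3,6):dx=+9,dy=+16->C; (3,7):dx=+8,dy=+6->C; (3,8):dx=+12,dy=+12->C
  (3,9):dx=+7,dy=+9->C; (4,5):dx=-1,dy=-4->C; (4,6):dx=+6,dy=+8->C; (4,7):dx=+5,dy=-2->D
  (4,8):dx=+9,dy=+4->C; (4,9):dx=+4,dy=+1->C; (5,6):dx=+7,dy=+12->C; (5,7):dx=+6,dy=+2->C
  (5,8):dx=+10,dy=+8->C; (5,9):dx=+5,dy=+5->C; (6,7):dx=-1,dy=-10->C; (6,8):dx=+3,dy=-4->D
  (6,9):dx=-2,dy=-7->C; (7,8):dx=+4,dy=+6->C; (7,9):dx=-1,dy=+3->D; (8,9):dx=-5,dy=-3->C
Step 2: C = 31, D = 5, total pairs = 36.
Step 3: tau = (C - D)/(n(n-1)/2) = (31 - 5)/36 = 0.722222.
Step 4: Exact two-sided p-value (enumerate n! = 362880 permutations of y under H0): p = 0.005886.
Step 5: alpha = 0.1. reject H0.

tau_b = 0.7222 (C=31, D=5), p = 0.005886, reject H0.


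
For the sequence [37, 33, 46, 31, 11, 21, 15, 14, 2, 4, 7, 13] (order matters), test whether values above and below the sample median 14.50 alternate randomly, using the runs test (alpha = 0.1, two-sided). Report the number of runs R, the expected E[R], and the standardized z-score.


Step 1: Compute median = 14.50; label A = above, B = below.
Labels in order: AAAABAABBBBB  (n_A = 6, n_B = 6)
Step 2: Count runs R = 4.
Step 3: Under H0 (random ordering), E[R] = 2*n_A*n_B/(n_A+n_B) + 1 = 2*6*6/12 + 1 = 7.0000.
        Var[R] = 2*n_A*n_B*(2*n_A*n_B - n_A - n_B) / ((n_A+n_B)^2 * (n_A+n_B-1)) = 4320/1584 = 2.7273.
        SD[R] = 1.6514.
Step 4: Continuity-corrected z = (R + 0.5 - E[R]) / SD[R] = (4 + 0.5 - 7.0000) / 1.6514 = -1.5138.
Step 5: Two-sided p-value via normal approximation = 2*(1 - Phi(|z|)) = 0.130070.
Step 6: alpha = 0.1. fail to reject H0.

R = 4, z = -1.5138, p = 0.130070, fail to reject H0.


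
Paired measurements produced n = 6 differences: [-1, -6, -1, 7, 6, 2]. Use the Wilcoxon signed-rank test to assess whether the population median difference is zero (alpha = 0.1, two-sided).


Step 1: Drop any zero differences (none here) and take |d_i|.
|d| = [1, 6, 1, 7, 6, 2]
Step 2: Midrank |d_i| (ties get averaged ranks).
ranks: |1|->1.5, |6|->4.5, |1|->1.5, |7|->6, |6|->4.5, |2|->3
Step 3: Attach original signs; sum ranks with positive sign and with negative sign.
W+ = 6 + 4.5 + 3 = 13.5
W- = 1.5 + 4.5 + 1.5 = 7.5
(Check: W+ + W- = 21 should equal n(n+1)/2 = 21.)
Step 4: Test statistic W = min(W+, W-) = 7.5.
Step 5: Ties in |d|, so use the tie-corrected normal approximation.
        E[W] = n(n+1)/4 = 6*7/4 = 10.5.
        Tie groups: |d|=1 (t=2), |d|=6 (t=2); sum(t^3 - t) = 12.
        Var[W] = n(n+1)(2n+1)/24 - sum(t^3-t)/48 = 546/24 - 12/48 = 22.5.
        z = (W - E[W]) / sqrt(Var[W]) = (7.5 - 10.5) / 4.7434 = -0.6325.
        Two-sided p = 2*Phi(z) = 0.527089.
Step 6: alpha = 0.1. fail to reject H0.

W+ = 13.5, W- = 7.5, W = min = 7.5, p = 0.527089, fail to reject H0.


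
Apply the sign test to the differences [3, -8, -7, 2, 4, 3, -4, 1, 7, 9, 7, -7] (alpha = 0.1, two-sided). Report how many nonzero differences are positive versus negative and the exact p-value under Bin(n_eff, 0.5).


Step 1: Discard zero differences. Original n = 12; n_eff = number of nonzero differences = 12.
Nonzero differences (with sign): +3, -8, -7, +2, +4, +3, -4, +1, +7, +9, +7, -7
Step 2: Count signs: positive = 8, negative = 4.
Step 3: Under H0: P(positive) = 0.5, so the number of positives S ~ Bin(12, 0.5).
Step 4: Two-sided exact p-value = sum of Bin(12,0.5) probabilities at or below the observed probability = 0.387695.
Step 5: alpha = 0.1. fail to reject H0.

n_eff = 12, pos = 8, neg = 4, p = 0.387695, fail to reject H0.


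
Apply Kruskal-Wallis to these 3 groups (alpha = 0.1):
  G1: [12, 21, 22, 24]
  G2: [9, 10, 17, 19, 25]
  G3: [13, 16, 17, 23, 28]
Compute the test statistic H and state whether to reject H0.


Step 1: Combine all N = 14 observations and assign midranks.
sorted (value, group, rank): (9,G2,1), (10,G2,2), (12,G1,3), (13,G3,4), (16,G3,5), (17,G2,6.5), (17,G3,6.5), (19,G2,8), (21,G1,9), (22,G1,10), (23,G3,11), (24,G1,12), (25,G2,13), (28,G3,14)
Step 2: Sum ranks within each group.
R_1 = 34 (n_1 = 4)
R_2 = 30.5 (n_2 = 5)
R_3 = 40.5 (n_3 = 5)
Step 3: H = 12/(N(N+1)) * sum(R_i^2/n_i) - 3(N+1)
     = 12/(14*15) * (34^2/4 + 30.5^2/5 + 40.5^2/5) - 3*15
     = 0.057143 * 803.1 - 45
     = 0.891429.
Step 4: Ties present; correction factor C = 1 - 6/(14^3 - 14) = 0.997802. Corrected H = 0.891429 / 0.997802 = 0.893392.
Step 5: Under H0, H ~ chi^2(2); p-value = 0.639738.
Step 6: alpha = 0.1. fail to reject H0.

H = 0.8934, df = 2, p = 0.639738, fail to reject H0.


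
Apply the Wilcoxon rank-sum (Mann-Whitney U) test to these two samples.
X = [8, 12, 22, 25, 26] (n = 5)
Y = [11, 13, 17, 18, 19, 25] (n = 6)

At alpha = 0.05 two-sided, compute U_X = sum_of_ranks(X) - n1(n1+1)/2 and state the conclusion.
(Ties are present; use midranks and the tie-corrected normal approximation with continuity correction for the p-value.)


Step 1: Combine and sort all 11 observations; assign midranks.
sorted (value, group): (8,X), (11,Y), (12,X), (13,Y), (17,Y), (18,Y), (19,Y), (22,X), (25,X), (25,Y), (26,X)
ranks: 8->1, 11->2, 12->3, 13->4, 17->5, 18->6, 19->7, 22->8, 25->9.5, 25->9.5, 26->11
Step 2: Rank sum for X: R1 = 1 + 3 + 8 + 9.5 + 11 = 32.5.
Step 3: U_X = R1 - n1(n1+1)/2 = 32.5 - 5*6/2 = 32.5 - 15 = 17.5.
       U_Y = n1*n2 - U_X = 30 - 17.5 = 12.5.
Step 4: Ties are present, so use the tie-corrected normal approximation (with continuity correction) for the p-value.
Step 5: p-value = 0.714379; compare to alpha = 0.05. fail to reject H0.

U_X = 17.5, p = 0.714379, fail to reject H0 at alpha = 0.05.


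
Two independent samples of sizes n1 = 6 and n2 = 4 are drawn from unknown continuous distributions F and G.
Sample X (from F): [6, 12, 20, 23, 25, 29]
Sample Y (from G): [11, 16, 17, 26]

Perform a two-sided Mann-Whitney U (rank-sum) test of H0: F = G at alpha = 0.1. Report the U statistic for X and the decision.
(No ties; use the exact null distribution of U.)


Step 1: Combine and sort all 10 observations; assign midranks.
sorted (value, group): (6,X), (11,Y), (12,X), (16,Y), (17,Y), (20,X), (23,X), (25,X), (26,Y), (29,X)
ranks: 6->1, 11->2, 12->3, 16->4, 17->5, 20->6, 23->7, 25->8, 26->9, 29->10
Step 2: Rank sum for X: R1 = 1 + 3 + 6 + 7 + 8 + 10 = 35.
Step 3: U_X = R1 - n1(n1+1)/2 = 35 - 6*7/2 = 35 - 21 = 14.
       U_Y = n1*n2 - U_X = 24 - 14 = 10.
Step 4: No ties, so the exact null distribution of U (based on enumerating the C(10,6) = 210 equally likely rank assignments) gives the two-sided p-value.
Step 5: p-value = 0.761905; compare to alpha = 0.1. fail to reject H0.

U_X = 14, p = 0.761905, fail to reject H0 at alpha = 0.1.


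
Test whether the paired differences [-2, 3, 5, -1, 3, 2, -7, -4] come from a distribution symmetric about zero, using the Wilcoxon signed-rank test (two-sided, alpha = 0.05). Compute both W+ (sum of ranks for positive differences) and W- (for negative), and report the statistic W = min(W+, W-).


Step 1: Drop any zero differences (none here) and take |d_i|.
|d| = [2, 3, 5, 1, 3, 2, 7, 4]
Step 2: Midrank |d_i| (ties get averaged ranks).
ranks: |2|->2.5, |3|->4.5, |5|->7, |1|->1, |3|->4.5, |2|->2.5, |7|->8, |4|->6
Step 3: Attach original signs; sum ranks with positive sign and with negative sign.
W+ = 4.5 + 7 + 4.5 + 2.5 = 18.5
W- = 2.5 + 1 + 8 + 6 = 17.5
(Check: W+ + W- = 36 should equal n(n+1)/2 = 36.)
Step 4: Test statistic W = min(W+, W-) = 17.5.
Step 5: Ties in |d|, so use the tie-corrected normal approximation.
        E[W] = n(n+1)/4 = 8*9/4 = 18.
        Tie groups: |d|=2 (t=2), |d|=3 (t=2); sum(t^3 - t) = 12.
        Var[W] = n(n+1)(2n+1)/24 - sum(t^3-t)/48 = 1224/24 - 12/48 = 50.75.
        z = (W - E[W]) / sqrt(Var[W]) = (17.5 - 18) / 7.1239 = -0.0702.
        Two-sided p = 2*Phi(z) = 0.944045.
Step 6: alpha = 0.05. fail to reject H0.

W+ = 18.5, W- = 17.5, W = min = 17.5, p = 0.944045, fail to reject H0.


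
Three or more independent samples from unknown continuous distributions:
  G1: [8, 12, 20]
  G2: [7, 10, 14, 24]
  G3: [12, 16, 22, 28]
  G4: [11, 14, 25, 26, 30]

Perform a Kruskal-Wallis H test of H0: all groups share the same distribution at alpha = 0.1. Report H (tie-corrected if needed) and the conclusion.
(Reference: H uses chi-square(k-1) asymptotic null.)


Step 1: Combine all N = 16 observations and assign midranks.
sorted (value, group, rank): (7,G2,1), (8,G1,2), (10,G2,3), (11,G4,4), (12,G1,5.5), (12,G3,5.5), (14,G2,7.5), (14,G4,7.5), (16,G3,9), (20,G1,10), (22,G3,11), (24,G2,12), (25,G4,13), (26,G4,14), (28,G3,15), (30,G4,16)
Step 2: Sum ranks within each group.
R_1 = 17.5 (n_1 = 3)
R_2 = 23.5 (n_2 = 4)
R_3 = 40.5 (n_3 = 4)
R_4 = 54.5 (n_4 = 5)
Step 3: H = 12/(N(N+1)) * sum(R_i^2/n_i) - 3(N+1)
     = 12/(16*17) * (17.5^2/3 + 23.5^2/4 + 40.5^2/4 + 54.5^2/5) - 3*17
     = 0.044118 * 1244.26 - 51
     = 3.893750.
Step 4: Ties present; correction factor C = 1 - 12/(16^3 - 16) = 0.997059. Corrected H = 3.893750 / 0.997059 = 3.905236.
Step 5: Under H0, H ~ chi^2(3); p-value = 0.271880.
Step 6: alpha = 0.1. fail to reject H0.

H = 3.9052, df = 3, p = 0.271880, fail to reject H0.


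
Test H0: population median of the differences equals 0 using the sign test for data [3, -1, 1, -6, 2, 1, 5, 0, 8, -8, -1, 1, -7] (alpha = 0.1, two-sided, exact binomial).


Step 1: Discard zero differences. Original n = 13; n_eff = number of nonzero differences = 12.
Nonzero differences (with sign): +3, -1, +1, -6, +2, +1, +5, +8, -8, -1, +1, -7
Step 2: Count signs: positive = 7, negative = 5.
Step 3: Under H0: P(positive) = 0.5, so the number of positives S ~ Bin(12, 0.5).
Step 4: Two-sided exact p-value = sum of Bin(12,0.5) probabilities at or below the observed probability = 0.774414.
Step 5: alpha = 0.1. fail to reject H0.

n_eff = 12, pos = 7, neg = 5, p = 0.774414, fail to reject H0.


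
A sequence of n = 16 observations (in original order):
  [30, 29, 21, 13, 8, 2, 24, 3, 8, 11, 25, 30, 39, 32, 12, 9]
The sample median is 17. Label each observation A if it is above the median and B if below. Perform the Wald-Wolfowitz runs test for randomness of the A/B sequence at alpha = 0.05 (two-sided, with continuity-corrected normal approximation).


Step 1: Compute median = 17; label A = above, B = below.
Labels in order: AAABBBABBBAAAABB  (n_A = 8, n_B = 8)
Step 2: Count runs R = 6.
Step 3: Under H0 (random ordering), E[R] = 2*n_A*n_B/(n_A+n_B) + 1 = 2*8*8/16 + 1 = 9.0000.
        Var[R] = 2*n_A*n_B*(2*n_A*n_B - n_A - n_B) / ((n_A+n_B)^2 * (n_A+n_B-1)) = 14336/3840 = 3.7333.
        SD[R] = 1.9322.
Step 4: Continuity-corrected z = (R + 0.5 - E[R]) / SD[R] = (6 + 0.5 - 9.0000) / 1.9322 = -1.2939.
Step 5: Two-sided p-value via normal approximation = 2*(1 - Phi(|z|)) = 0.195709.
Step 6: alpha = 0.05. fail to reject H0.

R = 6, z = -1.2939, p = 0.195709, fail to reject H0.


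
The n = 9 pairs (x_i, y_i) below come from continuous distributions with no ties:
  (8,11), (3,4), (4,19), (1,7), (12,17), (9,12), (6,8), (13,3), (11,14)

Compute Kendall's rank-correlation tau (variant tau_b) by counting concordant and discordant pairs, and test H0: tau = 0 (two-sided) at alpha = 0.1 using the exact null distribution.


Step 1: Enumerate the 36 unordered pairs (i,j) with i<j and classify each by sign(x_j-x_i) * sign(y_j-y_i).
  (1,2):dx=-5,dy=-7->C; (1,3):dx=-4,dy=+8->D; (1,4):dx=-7,dy=-4->C; (1,5):dx=+4,dy=+6->C
  (1,6):dx=+1,dy=+1->C; (1,7):dx=-2,dy=-3->C; (1,8):dx=+5,dy=-8->D; (1,9):dx=+3,dy=+3->C
  (2,3):dx=+1,dy=+15->C; (2,4):dx=-2,dy=+3->D; (2,5):dx=+9,dy=+13->C; (2,6):dx=+6,dy=+8->C
  (2,7):dx=+3,dy=+4->C; (2,8):dx=+10,dy=-1->D; (2,9):dx=+8,dy=+10->C; (3,4):dx=-3,dy=-12->C
  (3,5):dx=+8,dy=-2->D; (3,6):dx=+5,dy=-7->D; (3,7):dx=+2,dy=-11->D; (3,8):dx=+9,dy=-16->D
  (3,9):dx=+7,dy=-5->D; (4,5):dx=+11,dy=+10->C; (4,6):dx=+8,dy=+5->C; (4,7):dx=+5,dy=+1->C
  (4,8):dx=+12,dy=-4->D; (4,9):dx=+10,dy=+7->C; (5,6):dx=-3,dy=-5->C; (5,7):dx=-6,dy=-9->C
  (5,8):dx=+1,dy=-14->D; (5,9):dx=-1,dy=-3->C; (6,7):dx=-3,dy=-4->C; (6,8):dx=+4,dy=-9->D
  (6,9):dx=+2,dy=+2->C; (7,8):dx=+7,dy=-5->D; (7,9):dx=+5,dy=+6->C; (8,9):dx=-2,dy=+11->D
Step 2: C = 22, D = 14, total pairs = 36.
Step 3: tau = (C - D)/(n(n-1)/2) = (22 - 14)/36 = 0.222222.
Step 4: Exact two-sided p-value (enumerate n! = 362880 permutations of y under H0): p = 0.476709.
Step 5: alpha = 0.1. fail to reject H0.

tau_b = 0.2222 (C=22, D=14), p = 0.476709, fail to reject H0.


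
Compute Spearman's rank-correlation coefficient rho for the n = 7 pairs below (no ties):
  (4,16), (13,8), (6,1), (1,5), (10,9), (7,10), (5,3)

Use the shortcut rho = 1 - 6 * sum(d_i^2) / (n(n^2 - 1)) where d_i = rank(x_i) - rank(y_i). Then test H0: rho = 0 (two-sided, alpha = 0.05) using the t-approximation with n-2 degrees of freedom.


Step 1: Rank x and y separately (midranks; no ties here).
rank(x): 4->2, 13->7, 6->4, 1->1, 10->6, 7->5, 5->3
rank(y): 16->7, 8->4, 1->1, 5->3, 9->5, 10->6, 3->2
Step 2: d_i = R_x(i) - R_y(i); compute d_i^2.
  (2-7)^2=25, (7-4)^2=9, (4-1)^2=9, (1-3)^2=4, (6-5)^2=1, (5-6)^2=1, (3-2)^2=1
sum(d^2) = 50.
Step 3: rho = 1 - 6*50 / (7*(7^2 - 1)) = 1 - 300/336 = 0.107143.
Step 4: Under H0, t = rho * sqrt((n-2)/(1-rho^2)) = 0.2410 ~ t(5).
Step 5: Two-sided p-value from the t-distribution with 5 df = 0.819151.
Step 6: alpha = 0.05. fail to reject H0.

rho = 0.1071, p = 0.819151, fail to reject H0 at alpha = 0.05.


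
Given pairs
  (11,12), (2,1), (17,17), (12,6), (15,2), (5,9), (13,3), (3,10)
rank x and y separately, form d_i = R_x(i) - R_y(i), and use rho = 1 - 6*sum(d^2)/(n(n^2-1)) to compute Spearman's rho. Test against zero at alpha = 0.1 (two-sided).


Step 1: Rank x and y separately (midranks; no ties here).
rank(x): 11->4, 2->1, 17->8, 12->5, 15->7, 5->3, 13->6, 3->2
rank(y): 12->7, 1->1, 17->8, 6->4, 2->2, 9->5, 3->3, 10->6
Step 2: d_i = R_x(i) - R_y(i); compute d_i^2.
  (4-7)^2=9, (1-1)^2=0, (8-8)^2=0, (5-4)^2=1, (7-2)^2=25, (3-5)^2=4, (6-3)^2=9, (2-6)^2=16
sum(d^2) = 64.
Step 3: rho = 1 - 6*64 / (8*(8^2 - 1)) = 1 - 384/504 = 0.238095.
Step 4: Under H0, t = rho * sqrt((n-2)/(1-rho^2)) = 0.6005 ~ t(6).
Step 5: Two-sided p-value from the t-distribution with 6 df = 0.570156.
Step 6: alpha = 0.1. fail to reject H0.

rho = 0.2381, p = 0.570156, fail to reject H0 at alpha = 0.1.


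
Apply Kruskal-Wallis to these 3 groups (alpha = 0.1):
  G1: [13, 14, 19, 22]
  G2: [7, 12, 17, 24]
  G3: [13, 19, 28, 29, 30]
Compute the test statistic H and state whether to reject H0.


Step 1: Combine all N = 13 observations and assign midranks.
sorted (value, group, rank): (7,G2,1), (12,G2,2), (13,G1,3.5), (13,G3,3.5), (14,G1,5), (17,G2,6), (19,G1,7.5), (19,G3,7.5), (22,G1,9), (24,G2,10), (28,G3,11), (29,G3,12), (30,G3,13)
Step 2: Sum ranks within each group.
R_1 = 25 (n_1 = 4)
R_2 = 19 (n_2 = 4)
R_3 = 47 (n_3 = 5)
Step 3: H = 12/(N(N+1)) * sum(R_i^2/n_i) - 3(N+1)
     = 12/(13*14) * (25^2/4 + 19^2/4 + 47^2/5) - 3*14
     = 0.065934 * 688.3 - 42
     = 3.382418.
Step 4: Ties present; correction factor C = 1 - 12/(13^3 - 13) = 0.994505. Corrected H = 3.382418 / 0.994505 = 3.401105.
Step 5: Under H0, H ~ chi^2(2); p-value = 0.182583.
Step 6: alpha = 0.1. fail to reject H0.

H = 3.4011, df = 2, p = 0.182583, fail to reject H0.


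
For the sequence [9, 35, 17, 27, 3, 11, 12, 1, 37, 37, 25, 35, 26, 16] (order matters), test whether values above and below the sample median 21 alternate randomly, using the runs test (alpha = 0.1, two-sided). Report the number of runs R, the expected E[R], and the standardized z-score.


Step 1: Compute median = 21; label A = above, B = below.
Labels in order: BABABBBBAAAAAB  (n_A = 7, n_B = 7)
Step 2: Count runs R = 7.
Step 3: Under H0 (random ordering), E[R] = 2*n_A*n_B/(n_A+n_B) + 1 = 2*7*7/14 + 1 = 8.0000.
        Var[R] = 2*n_A*n_B*(2*n_A*n_B - n_A - n_B) / ((n_A+n_B)^2 * (n_A+n_B-1)) = 8232/2548 = 3.2308.
        SD[R] = 1.7974.
Step 4: Continuity-corrected z = (R + 0.5 - E[R]) / SD[R] = (7 + 0.5 - 8.0000) / 1.7974 = -0.2782.
Step 5: Two-sided p-value via normal approximation = 2*(1 - Phi(|z|)) = 0.780879.
Step 6: alpha = 0.1. fail to reject H0.

R = 7, z = -0.2782, p = 0.780879, fail to reject H0.


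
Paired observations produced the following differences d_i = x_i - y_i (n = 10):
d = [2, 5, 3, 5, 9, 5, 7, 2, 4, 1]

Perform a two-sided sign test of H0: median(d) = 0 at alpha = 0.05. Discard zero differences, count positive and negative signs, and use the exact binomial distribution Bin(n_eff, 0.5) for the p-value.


Step 1: Discard zero differences. Original n = 10; n_eff = number of nonzero differences = 10.
Nonzero differences (with sign): +2, +5, +3, +5, +9, +5, +7, +2, +4, +1
Step 2: Count signs: positive = 10, negative = 0.
Step 3: Under H0: P(positive) = 0.5, so the number of positives S ~ Bin(10, 0.5).
Step 4: Two-sided exact p-value = sum of Bin(10,0.5) probabilities at or below the observed probability = 0.001953.
Step 5: alpha = 0.05. reject H0.

n_eff = 10, pos = 10, neg = 0, p = 0.001953, reject H0.


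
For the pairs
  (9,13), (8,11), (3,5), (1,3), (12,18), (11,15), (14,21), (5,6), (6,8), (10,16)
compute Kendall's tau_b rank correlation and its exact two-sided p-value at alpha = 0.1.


Step 1: Enumerate the 45 unordered pairs (i,j) with i<j and classify each by sign(x_j-x_i) * sign(y_j-y_i).
  (1,2):dx=-1,dy=-2->C; (1,3):dx=-6,dy=-8->C; (1,4):dx=-8,dy=-10->C; (1,5):dx=+3,dy=+5->C
  (1,6):dx=+2,dy=+2->C; (1,7):dx=+5,dy=+8->C; (1,8):dx=-4,dy=-7->C; (1,9):dx=-3,dy=-5->C
  (1,10):dx=+1,dy=+3->C; (2,3):dx=-5,dy=-6->C; (2,4):dx=-7,dy=-8->C; (2,5):dx=+4,dy=+7->C
  (2,6):dx=+3,dy=+4->C; (2,7):dx=+6,dy=+10->C; (2,8):dx=-3,dy=-5->C; (2,9):dx=-2,dy=-3->C
  (2,10):dx=+2,dy=+5->C; (3,4):dx=-2,dy=-2->C; (3,5):dx=+9,dy=+13->C; (3,6):dx=+8,dy=+10->C
  (3,7):dx=+11,dy=+16->C; (3,8):dx=+2,dy=+1->C; (3,9):dx=+3,dy=+3->C; (3,10):dx=+7,dy=+11->C
  (4,5):dx=+11,dy=+15->C; (4,6):dx=+10,dy=+12->C; (4,7):dx=+13,dy=+18->C; (4,8):dx=+4,dy=+3->C
  (4,9):dx=+5,dy=+5->C; (4,10):dx=+9,dy=+13->C; (5,6):dx=-1,dy=-3->C; (5,7):dx=+2,dy=+3->C
  (5,8):dx=-7,dy=-12->C; (5,9):dx=-6,dy=-10->C; (5,10):dx=-2,dy=-2->C; (6,7):dx=+3,dy=+6->C
  (6,8):dx=-6,dy=-9->C; (6,9):dx=-5,dy=-7->C; (6,10):dx=-1,dy=+1->D; (7,8):dx=-9,dy=-15->C
  (7,9):dx=-8,dy=-13->C; (7,10):dx=-4,dy=-5->C; (8,9):dx=+1,dy=+2->C; (8,10):dx=+5,dy=+10->C
  (9,10):dx=+4,dy=+8->C
Step 2: C = 44, D = 1, total pairs = 45.
Step 3: tau = (C - D)/(n(n-1)/2) = (44 - 1)/45 = 0.955556.
Step 4: Exact two-sided p-value (enumerate n! = 3628800 permutations of y under H0): p = 0.000006.
Step 5: alpha = 0.1. reject H0.

tau_b = 0.9556 (C=44, D=1), p = 0.000006, reject H0.


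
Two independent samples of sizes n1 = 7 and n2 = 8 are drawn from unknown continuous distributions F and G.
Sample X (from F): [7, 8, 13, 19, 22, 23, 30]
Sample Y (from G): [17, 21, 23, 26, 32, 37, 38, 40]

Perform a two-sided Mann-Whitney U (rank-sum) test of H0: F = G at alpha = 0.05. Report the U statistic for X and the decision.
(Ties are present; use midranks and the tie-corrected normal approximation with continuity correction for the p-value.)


Step 1: Combine and sort all 15 observations; assign midranks.
sorted (value, group): (7,X), (8,X), (13,X), (17,Y), (19,X), (21,Y), (22,X), (23,X), (23,Y), (26,Y), (30,X), (32,Y), (37,Y), (38,Y), (40,Y)
ranks: 7->1, 8->2, 13->3, 17->4, 19->5, 21->6, 22->7, 23->8.5, 23->8.5, 26->10, 30->11, 32->12, 37->13, 38->14, 40->15
Step 2: Rank sum for X: R1 = 1 + 2 + 3 + 5 + 7 + 8.5 + 11 = 37.5.
Step 3: U_X = R1 - n1(n1+1)/2 = 37.5 - 7*8/2 = 37.5 - 28 = 9.5.
       U_Y = n1*n2 - U_X = 56 - 9.5 = 46.5.
Step 4: Ties are present, so use the tie-corrected normal approximation (with continuity correction) for the p-value.
Step 5: p-value = 0.037073; compare to alpha = 0.05. reject H0.

U_X = 9.5, p = 0.037073, reject H0 at alpha = 0.05.


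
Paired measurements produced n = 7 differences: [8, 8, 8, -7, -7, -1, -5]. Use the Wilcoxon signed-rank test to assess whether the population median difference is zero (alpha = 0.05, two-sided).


Step 1: Drop any zero differences (none here) and take |d_i|.
|d| = [8, 8, 8, 7, 7, 1, 5]
Step 2: Midrank |d_i| (ties get averaged ranks).
ranks: |8|->6, |8|->6, |8|->6, |7|->3.5, |7|->3.5, |1|->1, |5|->2
Step 3: Attach original signs; sum ranks with positive sign and with negative sign.
W+ = 6 + 6 + 6 = 18
W- = 3.5 + 3.5 + 1 + 2 = 10
(Check: W+ + W- = 28 should equal n(n+1)/2 = 28.)
Step 4: Test statistic W = min(W+, W-) = 10.
Step 5: Ties in |d|, so use the tie-corrected normal approximation.
        E[W] = n(n+1)/4 = 7*8/4 = 14.
        Tie groups: |d|=7 (t=2), |d|=8 (t=3); sum(t^3 - t) = 30.
        Var[W] = n(n+1)(2n+1)/24 - sum(t^3-t)/48 = 840/24 - 30/48 = 34.375.
        z = (W - E[W]) / sqrt(Var[W]) = (10 - 14) / 5.8630 = -0.6822.
        Two-sided p = 2*Phi(z) = 0.495086.
Step 6: alpha = 0.05. fail to reject H0.

W+ = 18, W- = 10, W = min = 10, p = 0.495086, fail to reject H0.


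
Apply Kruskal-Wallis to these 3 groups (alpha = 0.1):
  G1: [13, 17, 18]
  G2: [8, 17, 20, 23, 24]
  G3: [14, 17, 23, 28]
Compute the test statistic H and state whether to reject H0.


Step 1: Combine all N = 12 observations and assign midranks.
sorted (value, group, rank): (8,G2,1), (13,G1,2), (14,G3,3), (17,G1,5), (17,G2,5), (17,G3,5), (18,G1,7), (20,G2,8), (23,G2,9.5), (23,G3,9.5), (24,G2,11), (28,G3,12)
Step 2: Sum ranks within each group.
R_1 = 14 (n_1 = 3)
R_2 = 34.5 (n_2 = 5)
R_3 = 29.5 (n_3 = 4)
Step 3: H = 12/(N(N+1)) * sum(R_i^2/n_i) - 3(N+1)
     = 12/(12*13) * (14^2/3 + 34.5^2/5 + 29.5^2/4) - 3*13
     = 0.076923 * 520.946 - 39
     = 1.072756.
Step 4: Ties present; correction factor C = 1 - 30/(12^3 - 12) = 0.982517. Corrected H = 1.072756 / 0.982517 = 1.091845.
Step 5: Under H0, H ~ chi^2(2); p-value = 0.579307.
Step 6: alpha = 0.1. fail to reject H0.

H = 1.0918, df = 2, p = 0.579307, fail to reject H0.


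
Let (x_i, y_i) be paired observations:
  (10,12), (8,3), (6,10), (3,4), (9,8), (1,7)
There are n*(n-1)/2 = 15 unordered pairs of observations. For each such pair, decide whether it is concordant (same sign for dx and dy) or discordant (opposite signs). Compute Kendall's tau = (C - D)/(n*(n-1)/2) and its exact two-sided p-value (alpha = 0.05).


Step 1: Enumerate the 15 unordered pairs (i,j) with i<j and classify each by sign(x_j-x_i) * sign(y_j-y_i).
  (1,2):dx=-2,dy=-9->C; (1,3):dx=-4,dy=-2->C; (1,4):dx=-7,dy=-8->C; (1,5):dx=-1,dy=-4->C
  (1,6):dx=-9,dy=-5->C; (2,3):dx=-2,dy=+7->D; (2,4):dx=-5,dy=+1->D; (2,5):dx=+1,dy=+5->C
  (2,6):dx=-7,dy=+4->D; (3,4):dx=-3,dy=-6->C; (3,5):dx=+3,dy=-2->D; (3,6):dx=-5,dy=-3->C
  (4,5):dx=+6,dy=+4->C; (4,6):dx=-2,dy=+3->D; (5,6):dx=-8,dy=-1->C
Step 2: C = 10, D = 5, total pairs = 15.
Step 3: tau = (C - D)/(n(n-1)/2) = (10 - 5)/15 = 0.333333.
Step 4: Exact two-sided p-value (enumerate n! = 720 permutations of y under H0): p = 0.469444.
Step 5: alpha = 0.05. fail to reject H0.

tau_b = 0.3333 (C=10, D=5), p = 0.469444, fail to reject H0.


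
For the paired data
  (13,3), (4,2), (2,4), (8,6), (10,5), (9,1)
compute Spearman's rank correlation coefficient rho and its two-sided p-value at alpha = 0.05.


Step 1: Rank x and y separately (midranks; no ties here).
rank(x): 13->6, 4->2, 2->1, 8->3, 10->5, 9->4
rank(y): 3->3, 2->2, 4->4, 6->6, 5->5, 1->1
Step 2: d_i = R_x(i) - R_y(i); compute d_i^2.
  (6-3)^2=9, (2-2)^2=0, (1-4)^2=9, (3-6)^2=9, (5-5)^2=0, (4-1)^2=9
sum(d^2) = 36.
Step 3: rho = 1 - 6*36 / (6*(6^2 - 1)) = 1 - 216/210 = -0.028571.
Step 4: Under H0, t = rho * sqrt((n-2)/(1-rho^2)) = -0.0572 ~ t(4).
Step 5: Two-sided p-value from the t-distribution with 4 df = 0.957155.
Step 6: alpha = 0.05. fail to reject H0.

rho = -0.0286, p = 0.957155, fail to reject H0 at alpha = 0.05.


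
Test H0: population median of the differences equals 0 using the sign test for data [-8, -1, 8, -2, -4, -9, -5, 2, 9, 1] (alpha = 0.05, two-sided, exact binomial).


Step 1: Discard zero differences. Original n = 10; n_eff = number of nonzero differences = 10.
Nonzero differences (with sign): -8, -1, +8, -2, -4, -9, -5, +2, +9, +1
Step 2: Count signs: positive = 4, negative = 6.
Step 3: Under H0: P(positive) = 0.5, so the number of positives S ~ Bin(10, 0.5).
Step 4: Two-sided exact p-value = sum of Bin(10,0.5) probabilities at or below the observed probability = 0.753906.
Step 5: alpha = 0.05. fail to reject H0.

n_eff = 10, pos = 4, neg = 6, p = 0.753906, fail to reject H0.


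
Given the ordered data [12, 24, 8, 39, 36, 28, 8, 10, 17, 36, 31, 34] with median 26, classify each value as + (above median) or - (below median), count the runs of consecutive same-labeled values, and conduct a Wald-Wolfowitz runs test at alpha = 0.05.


Step 1: Compute median = 26; label A = above, B = below.
Labels in order: BBBAAABBBAAA  (n_A = 6, n_B = 6)
Step 2: Count runs R = 4.
Step 3: Under H0 (random ordering), E[R] = 2*n_A*n_B/(n_A+n_B) + 1 = 2*6*6/12 + 1 = 7.0000.
        Var[R] = 2*n_A*n_B*(2*n_A*n_B - n_A - n_B) / ((n_A+n_B)^2 * (n_A+n_B-1)) = 4320/1584 = 2.7273.
        SD[R] = 1.6514.
Step 4: Continuity-corrected z = (R + 0.5 - E[R]) / SD[R] = (4 + 0.5 - 7.0000) / 1.6514 = -1.5138.
Step 5: Two-sided p-value via normal approximation = 2*(1 - Phi(|z|)) = 0.130070.
Step 6: alpha = 0.05. fail to reject H0.

R = 4, z = -1.5138, p = 0.130070, fail to reject H0.


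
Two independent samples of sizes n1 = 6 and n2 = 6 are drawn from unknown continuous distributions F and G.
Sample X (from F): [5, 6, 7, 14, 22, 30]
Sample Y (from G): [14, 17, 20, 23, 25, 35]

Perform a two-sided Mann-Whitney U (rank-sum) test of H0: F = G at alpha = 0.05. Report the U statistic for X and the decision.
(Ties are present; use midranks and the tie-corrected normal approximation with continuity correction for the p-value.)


Step 1: Combine and sort all 12 observations; assign midranks.
sorted (value, group): (5,X), (6,X), (7,X), (14,X), (14,Y), (17,Y), (20,Y), (22,X), (23,Y), (25,Y), (30,X), (35,Y)
ranks: 5->1, 6->2, 7->3, 14->4.5, 14->4.5, 17->6, 20->7, 22->8, 23->9, 25->10, 30->11, 35->12
Step 2: Rank sum for X: R1 = 1 + 2 + 3 + 4.5 + 8 + 11 = 29.5.
Step 3: U_X = R1 - n1(n1+1)/2 = 29.5 - 6*7/2 = 29.5 - 21 = 8.5.
       U_Y = n1*n2 - U_X = 36 - 8.5 = 27.5.
Step 4: Ties are present, so use the tie-corrected normal approximation (with continuity correction) for the p-value.
Step 5: p-value = 0.148829; compare to alpha = 0.05. fail to reject H0.

U_X = 8.5, p = 0.148829, fail to reject H0 at alpha = 0.05.


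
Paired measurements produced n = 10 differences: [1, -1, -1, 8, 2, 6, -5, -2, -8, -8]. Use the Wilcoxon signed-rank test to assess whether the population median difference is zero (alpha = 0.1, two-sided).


Step 1: Drop any zero differences (none here) and take |d_i|.
|d| = [1, 1, 1, 8, 2, 6, 5, 2, 8, 8]
Step 2: Midrank |d_i| (ties get averaged ranks).
ranks: |1|->2, |1|->2, |1|->2, |8|->9, |2|->4.5, |6|->7, |5|->6, |2|->4.5, |8|->9, |8|->9
Step 3: Attach original signs; sum ranks with positive sign and with negative sign.
W+ = 2 + 9 + 4.5 + 7 = 22.5
W- = 2 + 2 + 6 + 4.5 + 9 + 9 = 32.5
(Check: W+ + W- = 55 should equal n(n+1)/2 = 55.)
Step 4: Test statistic W = min(W+, W-) = 22.5.
Step 5: Ties in |d|, so use the tie-corrected normal approximation.
        E[W] = n(n+1)/4 = 10*11/4 = 27.5.
        Tie groups: |d|=1 (t=3), |d|=2 (t=2), |d|=8 (t=3); sum(t^3 - t) = 54.
        Var[W] = n(n+1)(2n+1)/24 - sum(t^3-t)/48 = 2310/24 - 54/48 = 95.125.
        z = (W - E[W]) / sqrt(Var[W]) = (22.5 - 27.5) / 9.7532 = -0.5127.
        Two-sided p = 2*Phi(z) = 0.608195.
Step 6: alpha = 0.1. fail to reject H0.

W+ = 22.5, W- = 32.5, W = min = 22.5, p = 0.608195, fail to reject H0.


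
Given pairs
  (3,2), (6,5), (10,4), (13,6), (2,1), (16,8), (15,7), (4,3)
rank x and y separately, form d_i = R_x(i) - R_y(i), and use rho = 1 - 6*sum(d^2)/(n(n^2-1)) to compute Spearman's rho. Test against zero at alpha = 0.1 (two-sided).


Step 1: Rank x and y separately (midranks; no ties here).
rank(x): 3->2, 6->4, 10->5, 13->6, 2->1, 16->8, 15->7, 4->3
rank(y): 2->2, 5->5, 4->4, 6->6, 1->1, 8->8, 7->7, 3->3
Step 2: d_i = R_x(i) - R_y(i); compute d_i^2.
  (2-2)^2=0, (4-5)^2=1, (5-4)^2=1, (6-6)^2=0, (1-1)^2=0, (8-8)^2=0, (7-7)^2=0, (3-3)^2=0
sum(d^2) = 2.
Step 3: rho = 1 - 6*2 / (8*(8^2 - 1)) = 1 - 12/504 = 0.976190.
Step 4: Under H0, t = rho * sqrt((n-2)/(1-rho^2)) = 11.0235 ~ t(6).
Step 5: Two-sided p-value from the t-distribution with 6 df = 0.000033.
Step 6: alpha = 0.1. reject H0.

rho = 0.9762, p = 0.000033, reject H0 at alpha = 0.1.


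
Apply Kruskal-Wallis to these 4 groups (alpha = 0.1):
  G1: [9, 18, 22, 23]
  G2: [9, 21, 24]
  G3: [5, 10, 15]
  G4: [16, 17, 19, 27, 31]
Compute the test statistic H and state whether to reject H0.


Step 1: Combine all N = 15 observations and assign midranks.
sorted (value, group, rank): (5,G3,1), (9,G1,2.5), (9,G2,2.5), (10,G3,4), (15,G3,5), (16,G4,6), (17,G4,7), (18,G1,8), (19,G4,9), (21,G2,10), (22,G1,11), (23,G1,12), (24,G2,13), (27,G4,14), (31,G4,15)
Step 2: Sum ranks within each group.
R_1 = 33.5 (n_1 = 4)
R_2 = 25.5 (n_2 = 3)
R_3 = 10 (n_3 = 3)
R_4 = 51 (n_4 = 5)
Step 3: H = 12/(N(N+1)) * sum(R_i^2/n_i) - 3(N+1)
     = 12/(15*16) * (33.5^2/4 + 25.5^2/3 + 10^2/3 + 51^2/5) - 3*16
     = 0.050000 * 1050.85 - 48
     = 4.542292.
Step 4: Ties present; correction factor C = 1 - 6/(15^3 - 15) = 0.998214. Corrected H = 4.542292 / 0.998214 = 4.550417.
Step 5: Under H0, H ~ chi^2(3); p-value = 0.207837.
Step 6: alpha = 0.1. fail to reject H0.

H = 4.5504, df = 3, p = 0.207837, fail to reject H0.
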